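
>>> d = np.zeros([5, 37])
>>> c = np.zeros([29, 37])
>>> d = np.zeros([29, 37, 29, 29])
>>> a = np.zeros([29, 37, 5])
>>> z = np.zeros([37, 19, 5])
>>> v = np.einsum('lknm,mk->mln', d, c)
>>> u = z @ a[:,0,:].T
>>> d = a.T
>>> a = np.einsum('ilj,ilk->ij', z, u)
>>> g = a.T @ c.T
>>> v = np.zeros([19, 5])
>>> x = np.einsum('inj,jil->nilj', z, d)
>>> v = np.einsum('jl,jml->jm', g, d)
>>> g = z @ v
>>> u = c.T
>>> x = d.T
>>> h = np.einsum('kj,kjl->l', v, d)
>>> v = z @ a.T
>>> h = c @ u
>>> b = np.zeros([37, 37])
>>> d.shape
(5, 37, 29)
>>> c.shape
(29, 37)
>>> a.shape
(37, 5)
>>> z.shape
(37, 19, 5)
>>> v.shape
(37, 19, 37)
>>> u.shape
(37, 29)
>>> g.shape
(37, 19, 37)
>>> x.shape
(29, 37, 5)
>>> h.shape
(29, 29)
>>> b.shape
(37, 37)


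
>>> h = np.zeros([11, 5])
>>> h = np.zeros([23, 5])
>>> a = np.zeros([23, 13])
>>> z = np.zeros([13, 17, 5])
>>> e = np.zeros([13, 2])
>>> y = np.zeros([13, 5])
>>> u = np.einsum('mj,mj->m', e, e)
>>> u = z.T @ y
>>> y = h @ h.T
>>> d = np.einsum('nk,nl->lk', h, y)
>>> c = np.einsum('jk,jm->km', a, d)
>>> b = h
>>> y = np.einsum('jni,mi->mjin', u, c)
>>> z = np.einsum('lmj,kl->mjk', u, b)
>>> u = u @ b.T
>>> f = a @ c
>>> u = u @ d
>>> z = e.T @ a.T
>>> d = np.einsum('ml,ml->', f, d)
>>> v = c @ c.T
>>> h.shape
(23, 5)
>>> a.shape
(23, 13)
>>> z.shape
(2, 23)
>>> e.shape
(13, 2)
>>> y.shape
(13, 5, 5, 17)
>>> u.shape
(5, 17, 5)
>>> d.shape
()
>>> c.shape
(13, 5)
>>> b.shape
(23, 5)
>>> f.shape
(23, 5)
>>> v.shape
(13, 13)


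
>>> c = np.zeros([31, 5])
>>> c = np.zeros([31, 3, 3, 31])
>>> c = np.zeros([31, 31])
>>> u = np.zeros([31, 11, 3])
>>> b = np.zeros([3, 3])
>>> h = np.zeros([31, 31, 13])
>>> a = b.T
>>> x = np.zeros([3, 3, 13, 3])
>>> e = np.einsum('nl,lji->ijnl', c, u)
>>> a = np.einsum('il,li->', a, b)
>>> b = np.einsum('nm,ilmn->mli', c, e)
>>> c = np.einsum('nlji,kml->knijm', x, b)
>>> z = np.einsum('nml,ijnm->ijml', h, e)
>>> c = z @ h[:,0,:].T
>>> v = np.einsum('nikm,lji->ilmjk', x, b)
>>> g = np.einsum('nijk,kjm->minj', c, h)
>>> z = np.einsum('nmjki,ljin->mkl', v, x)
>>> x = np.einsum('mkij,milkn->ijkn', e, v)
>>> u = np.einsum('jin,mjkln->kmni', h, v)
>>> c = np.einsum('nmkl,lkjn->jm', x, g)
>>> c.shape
(3, 31)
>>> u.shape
(3, 3, 13, 31)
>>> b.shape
(31, 11, 3)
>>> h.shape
(31, 31, 13)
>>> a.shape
()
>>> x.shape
(31, 31, 11, 13)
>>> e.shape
(3, 11, 31, 31)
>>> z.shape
(31, 11, 3)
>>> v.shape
(3, 31, 3, 11, 13)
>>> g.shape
(13, 11, 3, 31)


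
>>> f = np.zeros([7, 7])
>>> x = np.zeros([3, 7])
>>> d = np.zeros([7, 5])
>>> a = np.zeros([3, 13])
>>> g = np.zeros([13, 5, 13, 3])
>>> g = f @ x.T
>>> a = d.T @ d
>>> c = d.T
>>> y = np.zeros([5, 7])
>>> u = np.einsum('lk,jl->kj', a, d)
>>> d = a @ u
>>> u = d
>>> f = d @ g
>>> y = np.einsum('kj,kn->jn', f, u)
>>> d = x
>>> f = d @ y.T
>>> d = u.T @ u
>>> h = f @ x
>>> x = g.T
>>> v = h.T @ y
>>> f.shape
(3, 3)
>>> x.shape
(3, 7)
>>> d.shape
(7, 7)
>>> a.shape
(5, 5)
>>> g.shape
(7, 3)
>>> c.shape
(5, 7)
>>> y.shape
(3, 7)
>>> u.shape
(5, 7)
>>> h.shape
(3, 7)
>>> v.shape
(7, 7)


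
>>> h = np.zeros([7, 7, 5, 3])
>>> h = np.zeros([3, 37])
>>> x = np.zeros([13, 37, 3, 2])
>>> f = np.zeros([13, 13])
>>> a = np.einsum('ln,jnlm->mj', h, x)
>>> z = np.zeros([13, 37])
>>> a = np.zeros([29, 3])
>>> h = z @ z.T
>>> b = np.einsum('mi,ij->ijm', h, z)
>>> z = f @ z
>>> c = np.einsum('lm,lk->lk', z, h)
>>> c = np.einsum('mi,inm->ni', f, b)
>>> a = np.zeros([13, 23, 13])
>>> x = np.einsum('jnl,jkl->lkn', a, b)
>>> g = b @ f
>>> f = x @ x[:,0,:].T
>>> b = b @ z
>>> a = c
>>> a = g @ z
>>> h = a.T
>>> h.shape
(37, 37, 13)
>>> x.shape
(13, 37, 23)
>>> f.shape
(13, 37, 13)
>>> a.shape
(13, 37, 37)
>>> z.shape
(13, 37)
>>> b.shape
(13, 37, 37)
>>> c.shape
(37, 13)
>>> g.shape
(13, 37, 13)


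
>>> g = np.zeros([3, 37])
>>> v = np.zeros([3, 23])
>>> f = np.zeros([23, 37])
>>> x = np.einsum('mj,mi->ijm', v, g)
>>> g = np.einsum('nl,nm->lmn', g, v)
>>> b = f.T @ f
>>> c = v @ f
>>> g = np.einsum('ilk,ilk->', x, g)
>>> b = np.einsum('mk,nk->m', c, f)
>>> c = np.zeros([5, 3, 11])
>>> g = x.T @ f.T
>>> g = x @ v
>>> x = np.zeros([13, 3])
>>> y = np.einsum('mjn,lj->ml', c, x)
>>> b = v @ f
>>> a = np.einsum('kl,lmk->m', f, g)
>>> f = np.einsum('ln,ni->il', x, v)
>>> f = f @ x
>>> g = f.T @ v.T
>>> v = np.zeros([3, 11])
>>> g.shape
(3, 3)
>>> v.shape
(3, 11)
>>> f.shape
(23, 3)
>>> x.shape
(13, 3)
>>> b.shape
(3, 37)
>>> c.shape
(5, 3, 11)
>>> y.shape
(5, 13)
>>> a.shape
(23,)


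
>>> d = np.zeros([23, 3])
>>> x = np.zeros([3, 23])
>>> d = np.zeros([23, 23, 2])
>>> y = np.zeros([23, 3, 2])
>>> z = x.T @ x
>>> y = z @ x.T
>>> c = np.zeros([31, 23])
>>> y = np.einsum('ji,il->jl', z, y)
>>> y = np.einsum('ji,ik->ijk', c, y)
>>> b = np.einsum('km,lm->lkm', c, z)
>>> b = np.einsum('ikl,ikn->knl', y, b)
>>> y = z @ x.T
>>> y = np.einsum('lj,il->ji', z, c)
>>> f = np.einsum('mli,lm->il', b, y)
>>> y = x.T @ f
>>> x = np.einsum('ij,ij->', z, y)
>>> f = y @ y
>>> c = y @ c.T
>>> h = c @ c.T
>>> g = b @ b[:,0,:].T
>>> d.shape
(23, 23, 2)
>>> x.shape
()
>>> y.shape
(23, 23)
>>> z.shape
(23, 23)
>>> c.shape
(23, 31)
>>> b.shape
(31, 23, 3)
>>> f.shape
(23, 23)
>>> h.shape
(23, 23)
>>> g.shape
(31, 23, 31)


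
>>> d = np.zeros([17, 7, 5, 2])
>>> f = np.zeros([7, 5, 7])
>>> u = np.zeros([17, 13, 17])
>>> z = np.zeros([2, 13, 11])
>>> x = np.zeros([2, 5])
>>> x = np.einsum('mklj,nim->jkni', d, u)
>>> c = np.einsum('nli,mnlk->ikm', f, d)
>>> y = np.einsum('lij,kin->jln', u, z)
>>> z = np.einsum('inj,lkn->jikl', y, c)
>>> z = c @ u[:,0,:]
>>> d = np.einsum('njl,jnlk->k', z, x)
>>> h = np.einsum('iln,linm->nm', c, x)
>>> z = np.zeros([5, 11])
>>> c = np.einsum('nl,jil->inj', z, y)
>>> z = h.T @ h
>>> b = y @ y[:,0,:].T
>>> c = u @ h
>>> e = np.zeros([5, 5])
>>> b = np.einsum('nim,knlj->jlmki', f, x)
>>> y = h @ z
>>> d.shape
(13,)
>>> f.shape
(7, 5, 7)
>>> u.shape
(17, 13, 17)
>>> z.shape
(13, 13)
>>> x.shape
(2, 7, 17, 13)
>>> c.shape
(17, 13, 13)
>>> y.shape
(17, 13)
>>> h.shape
(17, 13)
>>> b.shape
(13, 17, 7, 2, 5)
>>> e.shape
(5, 5)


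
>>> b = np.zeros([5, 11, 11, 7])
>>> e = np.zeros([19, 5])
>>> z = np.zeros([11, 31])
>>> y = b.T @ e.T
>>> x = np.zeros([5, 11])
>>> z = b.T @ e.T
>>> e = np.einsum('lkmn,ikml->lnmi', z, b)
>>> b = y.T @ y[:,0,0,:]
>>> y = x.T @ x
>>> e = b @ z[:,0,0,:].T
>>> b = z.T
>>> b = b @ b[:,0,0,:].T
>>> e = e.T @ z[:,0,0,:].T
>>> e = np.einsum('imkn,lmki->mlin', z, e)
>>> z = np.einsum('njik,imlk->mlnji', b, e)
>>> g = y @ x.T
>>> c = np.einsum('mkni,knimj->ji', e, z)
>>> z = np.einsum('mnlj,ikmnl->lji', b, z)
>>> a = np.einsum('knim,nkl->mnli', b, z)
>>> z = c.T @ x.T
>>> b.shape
(19, 11, 11, 19)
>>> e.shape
(11, 7, 7, 19)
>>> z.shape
(19, 5)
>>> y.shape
(11, 11)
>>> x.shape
(5, 11)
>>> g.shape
(11, 5)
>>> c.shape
(11, 19)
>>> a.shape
(19, 11, 7, 11)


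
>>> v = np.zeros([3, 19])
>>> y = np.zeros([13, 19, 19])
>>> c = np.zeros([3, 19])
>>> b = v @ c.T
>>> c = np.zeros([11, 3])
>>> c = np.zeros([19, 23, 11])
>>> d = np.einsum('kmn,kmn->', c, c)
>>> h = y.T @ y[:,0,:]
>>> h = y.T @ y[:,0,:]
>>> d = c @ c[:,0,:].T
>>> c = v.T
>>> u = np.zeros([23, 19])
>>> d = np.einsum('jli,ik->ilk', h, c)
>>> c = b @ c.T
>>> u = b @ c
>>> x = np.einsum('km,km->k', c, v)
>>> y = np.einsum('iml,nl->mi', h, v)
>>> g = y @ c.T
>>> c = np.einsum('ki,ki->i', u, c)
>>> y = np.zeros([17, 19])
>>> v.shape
(3, 19)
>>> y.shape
(17, 19)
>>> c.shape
(19,)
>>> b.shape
(3, 3)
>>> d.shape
(19, 19, 3)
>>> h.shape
(19, 19, 19)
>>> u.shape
(3, 19)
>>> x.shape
(3,)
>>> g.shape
(19, 3)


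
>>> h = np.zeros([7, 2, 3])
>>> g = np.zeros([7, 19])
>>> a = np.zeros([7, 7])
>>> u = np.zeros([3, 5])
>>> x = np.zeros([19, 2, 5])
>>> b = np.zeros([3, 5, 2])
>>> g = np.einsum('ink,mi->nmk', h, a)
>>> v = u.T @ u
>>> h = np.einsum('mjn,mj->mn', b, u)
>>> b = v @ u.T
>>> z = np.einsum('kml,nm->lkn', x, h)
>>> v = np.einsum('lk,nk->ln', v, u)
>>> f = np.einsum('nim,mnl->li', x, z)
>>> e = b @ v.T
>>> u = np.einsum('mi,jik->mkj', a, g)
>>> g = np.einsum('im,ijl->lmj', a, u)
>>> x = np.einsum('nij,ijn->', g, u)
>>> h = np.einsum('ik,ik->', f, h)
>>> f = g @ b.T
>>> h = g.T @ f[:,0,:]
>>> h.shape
(3, 7, 5)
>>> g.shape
(2, 7, 3)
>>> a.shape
(7, 7)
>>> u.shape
(7, 3, 2)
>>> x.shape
()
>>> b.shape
(5, 3)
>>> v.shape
(5, 3)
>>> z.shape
(5, 19, 3)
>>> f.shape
(2, 7, 5)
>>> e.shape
(5, 5)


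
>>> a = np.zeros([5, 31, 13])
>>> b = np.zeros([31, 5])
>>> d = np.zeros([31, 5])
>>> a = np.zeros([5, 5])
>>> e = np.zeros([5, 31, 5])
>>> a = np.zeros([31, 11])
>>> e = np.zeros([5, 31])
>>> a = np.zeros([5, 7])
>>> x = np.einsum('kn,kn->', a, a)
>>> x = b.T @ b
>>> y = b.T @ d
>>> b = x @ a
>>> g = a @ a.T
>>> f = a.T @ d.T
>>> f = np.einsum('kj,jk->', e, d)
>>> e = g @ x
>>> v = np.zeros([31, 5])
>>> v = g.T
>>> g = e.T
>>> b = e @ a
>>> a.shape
(5, 7)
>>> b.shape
(5, 7)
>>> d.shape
(31, 5)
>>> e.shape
(5, 5)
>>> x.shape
(5, 5)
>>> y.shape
(5, 5)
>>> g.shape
(5, 5)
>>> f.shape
()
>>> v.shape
(5, 5)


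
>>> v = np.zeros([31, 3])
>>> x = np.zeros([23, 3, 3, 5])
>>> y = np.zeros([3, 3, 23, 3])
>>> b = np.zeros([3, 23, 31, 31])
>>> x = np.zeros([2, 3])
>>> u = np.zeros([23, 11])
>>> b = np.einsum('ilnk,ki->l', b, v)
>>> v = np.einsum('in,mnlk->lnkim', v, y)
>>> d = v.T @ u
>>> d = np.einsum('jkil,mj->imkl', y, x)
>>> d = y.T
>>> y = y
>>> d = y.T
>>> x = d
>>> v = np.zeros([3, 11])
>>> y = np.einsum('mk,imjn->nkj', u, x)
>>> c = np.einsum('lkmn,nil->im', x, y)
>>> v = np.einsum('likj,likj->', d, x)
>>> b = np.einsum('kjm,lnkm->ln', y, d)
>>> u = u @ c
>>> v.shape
()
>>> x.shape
(3, 23, 3, 3)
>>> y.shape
(3, 11, 3)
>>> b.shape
(3, 23)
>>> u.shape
(23, 3)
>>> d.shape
(3, 23, 3, 3)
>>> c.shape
(11, 3)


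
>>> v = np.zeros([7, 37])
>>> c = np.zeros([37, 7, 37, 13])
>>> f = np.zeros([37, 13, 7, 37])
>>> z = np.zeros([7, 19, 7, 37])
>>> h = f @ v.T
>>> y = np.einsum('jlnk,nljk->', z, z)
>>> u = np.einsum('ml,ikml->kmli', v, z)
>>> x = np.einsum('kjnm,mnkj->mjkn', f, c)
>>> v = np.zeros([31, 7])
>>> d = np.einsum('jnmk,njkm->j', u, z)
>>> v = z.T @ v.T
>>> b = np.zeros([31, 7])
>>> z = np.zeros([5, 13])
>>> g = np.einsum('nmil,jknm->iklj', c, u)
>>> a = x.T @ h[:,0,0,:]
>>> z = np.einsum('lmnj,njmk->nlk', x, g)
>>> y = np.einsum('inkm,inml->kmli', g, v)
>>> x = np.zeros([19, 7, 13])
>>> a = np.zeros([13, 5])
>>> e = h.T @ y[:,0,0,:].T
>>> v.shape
(37, 7, 19, 31)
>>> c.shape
(37, 7, 37, 13)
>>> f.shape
(37, 13, 7, 37)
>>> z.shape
(37, 37, 19)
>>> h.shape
(37, 13, 7, 7)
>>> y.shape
(13, 19, 31, 37)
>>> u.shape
(19, 7, 37, 7)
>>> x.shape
(19, 7, 13)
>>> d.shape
(19,)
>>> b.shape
(31, 7)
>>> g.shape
(37, 7, 13, 19)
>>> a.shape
(13, 5)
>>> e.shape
(7, 7, 13, 13)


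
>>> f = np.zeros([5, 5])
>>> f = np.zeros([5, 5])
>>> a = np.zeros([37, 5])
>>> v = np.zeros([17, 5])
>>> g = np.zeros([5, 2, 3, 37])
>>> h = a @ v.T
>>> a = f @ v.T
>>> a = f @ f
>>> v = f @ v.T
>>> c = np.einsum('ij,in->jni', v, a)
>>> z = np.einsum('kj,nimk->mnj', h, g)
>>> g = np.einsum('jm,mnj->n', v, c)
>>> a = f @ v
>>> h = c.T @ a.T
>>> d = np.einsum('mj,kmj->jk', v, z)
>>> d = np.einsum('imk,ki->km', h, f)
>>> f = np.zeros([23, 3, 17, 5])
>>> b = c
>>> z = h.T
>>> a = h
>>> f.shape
(23, 3, 17, 5)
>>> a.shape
(5, 5, 5)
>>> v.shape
(5, 17)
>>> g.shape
(5,)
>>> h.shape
(5, 5, 5)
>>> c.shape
(17, 5, 5)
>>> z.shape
(5, 5, 5)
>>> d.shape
(5, 5)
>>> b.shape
(17, 5, 5)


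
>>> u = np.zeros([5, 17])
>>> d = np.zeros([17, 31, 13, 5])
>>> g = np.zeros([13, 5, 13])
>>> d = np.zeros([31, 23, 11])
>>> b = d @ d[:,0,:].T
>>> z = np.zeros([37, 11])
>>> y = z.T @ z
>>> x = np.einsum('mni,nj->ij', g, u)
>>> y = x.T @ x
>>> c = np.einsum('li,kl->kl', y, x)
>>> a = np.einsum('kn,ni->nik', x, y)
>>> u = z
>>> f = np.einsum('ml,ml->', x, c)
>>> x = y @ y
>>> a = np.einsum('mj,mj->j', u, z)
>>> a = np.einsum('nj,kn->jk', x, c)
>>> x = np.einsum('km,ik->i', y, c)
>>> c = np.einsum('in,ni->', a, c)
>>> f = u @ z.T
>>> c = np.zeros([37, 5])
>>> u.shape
(37, 11)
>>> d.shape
(31, 23, 11)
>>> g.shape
(13, 5, 13)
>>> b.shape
(31, 23, 31)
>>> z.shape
(37, 11)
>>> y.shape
(17, 17)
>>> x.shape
(13,)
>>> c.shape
(37, 5)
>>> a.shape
(17, 13)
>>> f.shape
(37, 37)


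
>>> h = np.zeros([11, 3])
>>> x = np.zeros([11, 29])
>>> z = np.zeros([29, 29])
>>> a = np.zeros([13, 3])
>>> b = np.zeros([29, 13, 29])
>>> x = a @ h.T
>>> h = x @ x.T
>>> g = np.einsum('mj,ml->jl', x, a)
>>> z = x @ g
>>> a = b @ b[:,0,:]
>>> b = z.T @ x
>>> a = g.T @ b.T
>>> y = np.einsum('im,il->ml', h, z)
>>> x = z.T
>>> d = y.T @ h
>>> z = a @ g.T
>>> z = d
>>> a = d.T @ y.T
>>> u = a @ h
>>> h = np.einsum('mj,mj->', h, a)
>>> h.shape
()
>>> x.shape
(3, 13)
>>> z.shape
(3, 13)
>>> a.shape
(13, 13)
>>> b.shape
(3, 11)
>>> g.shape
(11, 3)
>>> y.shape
(13, 3)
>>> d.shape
(3, 13)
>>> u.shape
(13, 13)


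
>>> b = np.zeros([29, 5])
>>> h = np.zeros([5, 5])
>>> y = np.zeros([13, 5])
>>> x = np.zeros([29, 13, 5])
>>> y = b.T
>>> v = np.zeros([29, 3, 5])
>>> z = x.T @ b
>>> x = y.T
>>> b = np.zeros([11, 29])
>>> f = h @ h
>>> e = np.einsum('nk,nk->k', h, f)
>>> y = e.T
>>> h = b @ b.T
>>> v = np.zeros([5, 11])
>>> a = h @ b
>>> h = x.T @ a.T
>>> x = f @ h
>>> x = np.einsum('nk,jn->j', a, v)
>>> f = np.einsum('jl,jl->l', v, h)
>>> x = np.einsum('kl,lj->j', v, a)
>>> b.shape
(11, 29)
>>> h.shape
(5, 11)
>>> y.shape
(5,)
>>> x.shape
(29,)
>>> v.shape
(5, 11)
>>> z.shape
(5, 13, 5)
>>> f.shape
(11,)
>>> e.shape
(5,)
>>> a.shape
(11, 29)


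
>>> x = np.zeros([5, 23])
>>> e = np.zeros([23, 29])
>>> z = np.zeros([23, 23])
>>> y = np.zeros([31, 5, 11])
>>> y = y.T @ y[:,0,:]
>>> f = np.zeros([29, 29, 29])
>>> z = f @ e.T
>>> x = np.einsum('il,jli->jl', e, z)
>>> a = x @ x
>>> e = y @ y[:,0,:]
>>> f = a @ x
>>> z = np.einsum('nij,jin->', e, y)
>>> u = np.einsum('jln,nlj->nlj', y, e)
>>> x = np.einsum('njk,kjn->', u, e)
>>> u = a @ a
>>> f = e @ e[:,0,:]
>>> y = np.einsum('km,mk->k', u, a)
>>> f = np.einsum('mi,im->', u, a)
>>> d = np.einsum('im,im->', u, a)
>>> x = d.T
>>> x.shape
()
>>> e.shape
(11, 5, 11)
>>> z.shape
()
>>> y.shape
(29,)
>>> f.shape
()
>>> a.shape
(29, 29)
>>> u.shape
(29, 29)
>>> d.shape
()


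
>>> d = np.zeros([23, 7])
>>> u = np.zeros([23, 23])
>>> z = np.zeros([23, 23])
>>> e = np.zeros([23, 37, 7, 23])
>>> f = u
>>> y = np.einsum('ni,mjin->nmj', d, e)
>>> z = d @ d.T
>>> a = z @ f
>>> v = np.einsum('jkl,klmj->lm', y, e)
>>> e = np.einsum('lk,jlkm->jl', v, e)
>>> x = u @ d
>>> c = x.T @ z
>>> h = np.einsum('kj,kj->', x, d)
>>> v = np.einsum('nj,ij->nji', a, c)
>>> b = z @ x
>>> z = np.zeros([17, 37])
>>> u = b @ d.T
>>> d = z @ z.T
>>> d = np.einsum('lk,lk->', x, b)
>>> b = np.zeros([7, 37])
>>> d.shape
()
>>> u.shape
(23, 23)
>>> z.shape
(17, 37)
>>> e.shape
(23, 37)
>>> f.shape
(23, 23)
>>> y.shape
(23, 23, 37)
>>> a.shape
(23, 23)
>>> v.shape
(23, 23, 7)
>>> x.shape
(23, 7)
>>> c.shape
(7, 23)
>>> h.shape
()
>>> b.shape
(7, 37)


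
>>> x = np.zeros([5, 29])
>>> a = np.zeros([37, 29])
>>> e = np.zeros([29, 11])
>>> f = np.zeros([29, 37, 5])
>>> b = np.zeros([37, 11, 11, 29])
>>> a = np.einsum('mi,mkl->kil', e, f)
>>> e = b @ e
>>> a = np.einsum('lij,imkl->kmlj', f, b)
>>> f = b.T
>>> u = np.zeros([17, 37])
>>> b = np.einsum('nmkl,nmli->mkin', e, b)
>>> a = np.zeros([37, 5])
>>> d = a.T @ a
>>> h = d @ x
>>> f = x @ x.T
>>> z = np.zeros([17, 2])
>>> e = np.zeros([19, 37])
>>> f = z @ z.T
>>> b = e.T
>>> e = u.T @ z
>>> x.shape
(5, 29)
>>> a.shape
(37, 5)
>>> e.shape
(37, 2)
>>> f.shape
(17, 17)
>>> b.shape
(37, 19)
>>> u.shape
(17, 37)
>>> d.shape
(5, 5)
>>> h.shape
(5, 29)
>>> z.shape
(17, 2)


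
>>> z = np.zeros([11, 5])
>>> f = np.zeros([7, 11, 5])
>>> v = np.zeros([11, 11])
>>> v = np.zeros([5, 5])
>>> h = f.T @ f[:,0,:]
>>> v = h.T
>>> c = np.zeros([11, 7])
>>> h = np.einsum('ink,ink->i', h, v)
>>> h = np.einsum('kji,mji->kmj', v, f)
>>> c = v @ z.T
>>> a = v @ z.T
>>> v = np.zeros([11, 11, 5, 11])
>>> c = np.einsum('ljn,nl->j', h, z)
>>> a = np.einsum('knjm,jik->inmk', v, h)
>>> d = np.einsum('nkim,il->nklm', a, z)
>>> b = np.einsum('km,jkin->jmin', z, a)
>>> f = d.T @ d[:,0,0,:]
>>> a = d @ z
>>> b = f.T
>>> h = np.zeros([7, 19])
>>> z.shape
(11, 5)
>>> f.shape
(11, 5, 11, 11)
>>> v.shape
(11, 11, 5, 11)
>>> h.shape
(7, 19)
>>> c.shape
(7,)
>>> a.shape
(7, 11, 5, 5)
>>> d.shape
(7, 11, 5, 11)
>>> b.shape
(11, 11, 5, 11)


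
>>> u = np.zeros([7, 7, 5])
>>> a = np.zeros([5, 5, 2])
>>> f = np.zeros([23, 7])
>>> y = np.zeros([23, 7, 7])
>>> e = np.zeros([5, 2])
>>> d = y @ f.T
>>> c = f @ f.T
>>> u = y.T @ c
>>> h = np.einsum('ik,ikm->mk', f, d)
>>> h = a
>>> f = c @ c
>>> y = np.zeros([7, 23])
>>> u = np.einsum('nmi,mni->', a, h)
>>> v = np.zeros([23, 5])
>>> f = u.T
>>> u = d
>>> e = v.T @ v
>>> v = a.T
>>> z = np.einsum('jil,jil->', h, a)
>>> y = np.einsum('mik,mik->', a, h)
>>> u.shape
(23, 7, 23)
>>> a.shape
(5, 5, 2)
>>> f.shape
()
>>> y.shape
()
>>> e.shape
(5, 5)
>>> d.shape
(23, 7, 23)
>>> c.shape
(23, 23)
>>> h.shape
(5, 5, 2)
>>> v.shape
(2, 5, 5)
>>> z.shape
()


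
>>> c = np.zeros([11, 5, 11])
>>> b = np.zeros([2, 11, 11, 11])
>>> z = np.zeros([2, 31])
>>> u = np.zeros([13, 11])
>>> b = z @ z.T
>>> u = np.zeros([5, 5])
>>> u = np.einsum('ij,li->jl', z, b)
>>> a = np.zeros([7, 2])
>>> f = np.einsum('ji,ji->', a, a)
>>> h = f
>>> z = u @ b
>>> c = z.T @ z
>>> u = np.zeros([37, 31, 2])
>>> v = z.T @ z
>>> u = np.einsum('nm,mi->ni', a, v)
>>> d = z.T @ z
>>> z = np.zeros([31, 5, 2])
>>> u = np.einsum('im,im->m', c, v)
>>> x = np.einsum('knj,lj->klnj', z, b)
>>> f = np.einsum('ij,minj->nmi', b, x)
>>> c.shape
(2, 2)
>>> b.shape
(2, 2)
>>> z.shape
(31, 5, 2)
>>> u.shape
(2,)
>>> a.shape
(7, 2)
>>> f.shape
(5, 31, 2)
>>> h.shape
()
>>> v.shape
(2, 2)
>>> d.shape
(2, 2)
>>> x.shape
(31, 2, 5, 2)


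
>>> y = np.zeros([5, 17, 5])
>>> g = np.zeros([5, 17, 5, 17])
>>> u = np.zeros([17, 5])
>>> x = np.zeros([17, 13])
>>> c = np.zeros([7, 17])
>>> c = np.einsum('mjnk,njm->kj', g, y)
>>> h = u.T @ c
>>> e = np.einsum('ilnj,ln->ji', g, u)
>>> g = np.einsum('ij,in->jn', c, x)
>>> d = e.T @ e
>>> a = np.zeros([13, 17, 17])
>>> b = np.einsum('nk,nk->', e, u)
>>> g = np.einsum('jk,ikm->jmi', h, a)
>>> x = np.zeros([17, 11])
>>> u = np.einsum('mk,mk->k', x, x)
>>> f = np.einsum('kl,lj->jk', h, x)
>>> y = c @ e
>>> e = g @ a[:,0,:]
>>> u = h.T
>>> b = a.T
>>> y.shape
(17, 5)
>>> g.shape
(5, 17, 13)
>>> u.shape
(17, 5)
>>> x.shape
(17, 11)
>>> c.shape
(17, 17)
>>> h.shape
(5, 17)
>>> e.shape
(5, 17, 17)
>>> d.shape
(5, 5)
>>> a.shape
(13, 17, 17)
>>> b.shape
(17, 17, 13)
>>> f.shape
(11, 5)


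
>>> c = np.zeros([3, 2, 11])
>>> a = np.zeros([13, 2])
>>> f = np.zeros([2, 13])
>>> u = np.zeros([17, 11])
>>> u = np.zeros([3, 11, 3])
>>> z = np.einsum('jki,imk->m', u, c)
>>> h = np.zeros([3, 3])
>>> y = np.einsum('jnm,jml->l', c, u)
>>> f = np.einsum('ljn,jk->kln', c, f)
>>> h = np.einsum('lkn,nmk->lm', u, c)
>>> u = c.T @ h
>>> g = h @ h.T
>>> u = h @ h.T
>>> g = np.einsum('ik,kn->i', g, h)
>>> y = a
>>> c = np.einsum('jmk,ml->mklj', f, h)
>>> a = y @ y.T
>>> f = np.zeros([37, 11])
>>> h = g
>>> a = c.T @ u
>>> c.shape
(3, 11, 2, 13)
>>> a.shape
(13, 2, 11, 3)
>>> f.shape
(37, 11)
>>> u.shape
(3, 3)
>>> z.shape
(2,)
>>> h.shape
(3,)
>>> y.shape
(13, 2)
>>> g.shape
(3,)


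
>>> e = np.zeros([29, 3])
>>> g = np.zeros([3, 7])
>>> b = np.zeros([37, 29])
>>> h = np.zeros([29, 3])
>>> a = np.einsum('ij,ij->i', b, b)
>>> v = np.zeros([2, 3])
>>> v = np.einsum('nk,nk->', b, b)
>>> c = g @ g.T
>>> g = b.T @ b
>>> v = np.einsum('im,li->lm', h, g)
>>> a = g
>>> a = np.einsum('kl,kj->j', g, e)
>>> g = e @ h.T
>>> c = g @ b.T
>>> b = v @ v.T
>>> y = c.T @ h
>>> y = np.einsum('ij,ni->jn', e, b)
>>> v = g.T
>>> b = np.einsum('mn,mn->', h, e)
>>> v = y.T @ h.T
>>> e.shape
(29, 3)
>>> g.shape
(29, 29)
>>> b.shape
()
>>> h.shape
(29, 3)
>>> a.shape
(3,)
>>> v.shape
(29, 29)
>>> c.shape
(29, 37)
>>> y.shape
(3, 29)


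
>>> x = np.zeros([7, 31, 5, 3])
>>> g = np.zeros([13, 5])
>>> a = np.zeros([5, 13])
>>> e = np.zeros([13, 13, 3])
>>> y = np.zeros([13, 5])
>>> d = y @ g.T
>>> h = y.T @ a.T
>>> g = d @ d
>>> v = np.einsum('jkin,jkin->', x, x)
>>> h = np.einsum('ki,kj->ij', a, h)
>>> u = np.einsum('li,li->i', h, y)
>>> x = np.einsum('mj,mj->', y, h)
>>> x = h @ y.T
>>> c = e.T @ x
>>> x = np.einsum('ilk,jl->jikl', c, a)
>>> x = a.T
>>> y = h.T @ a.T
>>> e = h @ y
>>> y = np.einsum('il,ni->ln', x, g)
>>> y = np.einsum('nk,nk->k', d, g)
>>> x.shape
(13, 5)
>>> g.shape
(13, 13)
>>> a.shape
(5, 13)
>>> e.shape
(13, 5)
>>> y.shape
(13,)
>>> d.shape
(13, 13)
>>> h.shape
(13, 5)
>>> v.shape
()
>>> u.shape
(5,)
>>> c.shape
(3, 13, 13)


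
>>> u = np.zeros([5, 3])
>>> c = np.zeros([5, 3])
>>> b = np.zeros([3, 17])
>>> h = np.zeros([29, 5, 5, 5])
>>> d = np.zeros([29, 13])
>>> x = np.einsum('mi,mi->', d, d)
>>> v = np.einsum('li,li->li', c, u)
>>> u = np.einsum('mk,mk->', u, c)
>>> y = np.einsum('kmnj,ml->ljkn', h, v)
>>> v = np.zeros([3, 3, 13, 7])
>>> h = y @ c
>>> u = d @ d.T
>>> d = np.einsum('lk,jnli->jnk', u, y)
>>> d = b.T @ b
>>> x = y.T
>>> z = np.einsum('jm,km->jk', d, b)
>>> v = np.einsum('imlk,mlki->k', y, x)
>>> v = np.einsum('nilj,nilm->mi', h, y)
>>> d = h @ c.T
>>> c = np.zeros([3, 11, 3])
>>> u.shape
(29, 29)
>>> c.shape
(3, 11, 3)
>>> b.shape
(3, 17)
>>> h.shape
(3, 5, 29, 3)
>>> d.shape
(3, 5, 29, 5)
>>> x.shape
(5, 29, 5, 3)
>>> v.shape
(5, 5)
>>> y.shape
(3, 5, 29, 5)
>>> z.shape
(17, 3)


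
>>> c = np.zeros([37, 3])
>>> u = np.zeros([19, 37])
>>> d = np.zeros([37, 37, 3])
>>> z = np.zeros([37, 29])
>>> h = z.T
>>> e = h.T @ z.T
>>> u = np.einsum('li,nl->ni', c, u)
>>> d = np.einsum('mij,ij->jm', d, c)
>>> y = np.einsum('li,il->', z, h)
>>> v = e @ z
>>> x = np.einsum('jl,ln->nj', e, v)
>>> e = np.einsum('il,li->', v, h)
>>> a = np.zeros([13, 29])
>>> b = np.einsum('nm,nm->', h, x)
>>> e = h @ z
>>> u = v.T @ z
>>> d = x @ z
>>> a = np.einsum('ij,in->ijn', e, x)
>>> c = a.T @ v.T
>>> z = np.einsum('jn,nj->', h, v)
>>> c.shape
(37, 29, 37)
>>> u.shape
(29, 29)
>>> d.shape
(29, 29)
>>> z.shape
()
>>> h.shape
(29, 37)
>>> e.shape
(29, 29)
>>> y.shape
()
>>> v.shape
(37, 29)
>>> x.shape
(29, 37)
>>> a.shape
(29, 29, 37)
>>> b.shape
()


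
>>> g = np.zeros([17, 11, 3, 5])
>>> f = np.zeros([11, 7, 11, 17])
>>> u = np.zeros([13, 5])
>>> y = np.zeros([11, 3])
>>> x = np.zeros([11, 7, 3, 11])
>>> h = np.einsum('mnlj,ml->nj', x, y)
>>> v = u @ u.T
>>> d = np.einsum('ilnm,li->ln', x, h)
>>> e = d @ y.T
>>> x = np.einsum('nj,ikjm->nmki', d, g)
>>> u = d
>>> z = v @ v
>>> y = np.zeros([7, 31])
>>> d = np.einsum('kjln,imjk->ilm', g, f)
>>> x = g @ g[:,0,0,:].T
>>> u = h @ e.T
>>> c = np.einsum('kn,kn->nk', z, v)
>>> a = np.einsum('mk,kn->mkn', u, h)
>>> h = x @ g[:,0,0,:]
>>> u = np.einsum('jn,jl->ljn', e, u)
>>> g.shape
(17, 11, 3, 5)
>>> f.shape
(11, 7, 11, 17)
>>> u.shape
(7, 7, 11)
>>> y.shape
(7, 31)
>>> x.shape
(17, 11, 3, 17)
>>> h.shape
(17, 11, 3, 5)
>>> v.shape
(13, 13)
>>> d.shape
(11, 3, 7)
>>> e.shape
(7, 11)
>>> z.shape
(13, 13)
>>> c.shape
(13, 13)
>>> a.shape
(7, 7, 11)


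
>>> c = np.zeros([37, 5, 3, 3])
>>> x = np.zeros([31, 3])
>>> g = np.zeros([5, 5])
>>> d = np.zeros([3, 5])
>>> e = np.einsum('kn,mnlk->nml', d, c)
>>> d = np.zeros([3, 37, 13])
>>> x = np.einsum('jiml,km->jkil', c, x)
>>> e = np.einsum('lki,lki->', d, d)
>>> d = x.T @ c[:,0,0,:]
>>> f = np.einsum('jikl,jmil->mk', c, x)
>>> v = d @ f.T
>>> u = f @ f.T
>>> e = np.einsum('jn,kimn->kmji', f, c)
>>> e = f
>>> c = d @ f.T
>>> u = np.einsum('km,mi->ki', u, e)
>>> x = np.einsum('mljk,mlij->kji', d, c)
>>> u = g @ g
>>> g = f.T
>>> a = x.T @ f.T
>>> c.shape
(3, 5, 31, 31)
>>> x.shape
(3, 31, 31)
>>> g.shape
(3, 31)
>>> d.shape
(3, 5, 31, 3)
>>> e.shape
(31, 3)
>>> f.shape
(31, 3)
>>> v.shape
(3, 5, 31, 31)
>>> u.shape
(5, 5)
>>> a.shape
(31, 31, 31)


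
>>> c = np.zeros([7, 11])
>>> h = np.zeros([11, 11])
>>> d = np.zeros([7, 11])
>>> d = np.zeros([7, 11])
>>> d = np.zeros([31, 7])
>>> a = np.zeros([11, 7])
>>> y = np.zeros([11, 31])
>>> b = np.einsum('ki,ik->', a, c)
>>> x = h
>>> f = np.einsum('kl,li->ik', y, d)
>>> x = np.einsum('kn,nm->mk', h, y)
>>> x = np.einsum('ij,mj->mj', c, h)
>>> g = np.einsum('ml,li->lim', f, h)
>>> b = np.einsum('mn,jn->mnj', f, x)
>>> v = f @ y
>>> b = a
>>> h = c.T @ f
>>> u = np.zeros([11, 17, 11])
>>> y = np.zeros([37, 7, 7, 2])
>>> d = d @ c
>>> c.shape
(7, 11)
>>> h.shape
(11, 11)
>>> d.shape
(31, 11)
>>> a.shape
(11, 7)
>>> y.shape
(37, 7, 7, 2)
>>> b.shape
(11, 7)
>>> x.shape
(11, 11)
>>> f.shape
(7, 11)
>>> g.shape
(11, 11, 7)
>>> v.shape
(7, 31)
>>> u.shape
(11, 17, 11)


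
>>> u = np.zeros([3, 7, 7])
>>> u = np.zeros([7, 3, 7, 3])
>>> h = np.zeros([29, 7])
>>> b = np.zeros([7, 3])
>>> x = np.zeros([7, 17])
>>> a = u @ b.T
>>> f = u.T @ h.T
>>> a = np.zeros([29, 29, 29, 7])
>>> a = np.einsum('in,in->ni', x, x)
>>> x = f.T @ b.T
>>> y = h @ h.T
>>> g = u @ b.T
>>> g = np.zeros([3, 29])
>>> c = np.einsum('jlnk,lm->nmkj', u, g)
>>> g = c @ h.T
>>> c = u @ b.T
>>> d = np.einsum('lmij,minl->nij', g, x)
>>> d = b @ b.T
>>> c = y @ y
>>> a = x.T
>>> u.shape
(7, 3, 7, 3)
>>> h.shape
(29, 7)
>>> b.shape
(7, 3)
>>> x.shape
(29, 3, 7, 7)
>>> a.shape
(7, 7, 3, 29)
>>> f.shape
(3, 7, 3, 29)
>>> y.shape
(29, 29)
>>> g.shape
(7, 29, 3, 29)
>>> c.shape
(29, 29)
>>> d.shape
(7, 7)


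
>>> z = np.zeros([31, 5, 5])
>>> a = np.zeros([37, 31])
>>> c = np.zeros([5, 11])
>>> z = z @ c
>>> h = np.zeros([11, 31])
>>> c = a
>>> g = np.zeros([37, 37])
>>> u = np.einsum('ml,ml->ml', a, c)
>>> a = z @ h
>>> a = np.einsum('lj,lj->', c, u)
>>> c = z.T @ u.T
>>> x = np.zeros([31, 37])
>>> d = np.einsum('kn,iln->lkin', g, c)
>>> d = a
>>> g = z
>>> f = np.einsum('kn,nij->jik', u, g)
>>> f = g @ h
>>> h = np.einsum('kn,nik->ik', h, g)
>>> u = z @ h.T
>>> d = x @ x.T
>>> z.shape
(31, 5, 11)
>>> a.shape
()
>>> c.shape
(11, 5, 37)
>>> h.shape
(5, 11)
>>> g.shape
(31, 5, 11)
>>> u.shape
(31, 5, 5)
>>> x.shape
(31, 37)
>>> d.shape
(31, 31)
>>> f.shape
(31, 5, 31)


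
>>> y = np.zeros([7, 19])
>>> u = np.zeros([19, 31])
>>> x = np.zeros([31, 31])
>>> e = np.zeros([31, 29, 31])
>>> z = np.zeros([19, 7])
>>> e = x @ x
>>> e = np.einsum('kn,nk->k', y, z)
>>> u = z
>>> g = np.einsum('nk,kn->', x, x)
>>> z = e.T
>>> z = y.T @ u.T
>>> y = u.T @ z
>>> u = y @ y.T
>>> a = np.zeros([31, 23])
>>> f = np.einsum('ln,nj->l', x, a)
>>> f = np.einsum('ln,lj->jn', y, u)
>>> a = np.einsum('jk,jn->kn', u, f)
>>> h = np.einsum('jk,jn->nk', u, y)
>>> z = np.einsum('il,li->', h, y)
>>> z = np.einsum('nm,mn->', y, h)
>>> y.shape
(7, 19)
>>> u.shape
(7, 7)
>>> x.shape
(31, 31)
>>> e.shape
(7,)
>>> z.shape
()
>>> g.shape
()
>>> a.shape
(7, 19)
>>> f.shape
(7, 19)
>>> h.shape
(19, 7)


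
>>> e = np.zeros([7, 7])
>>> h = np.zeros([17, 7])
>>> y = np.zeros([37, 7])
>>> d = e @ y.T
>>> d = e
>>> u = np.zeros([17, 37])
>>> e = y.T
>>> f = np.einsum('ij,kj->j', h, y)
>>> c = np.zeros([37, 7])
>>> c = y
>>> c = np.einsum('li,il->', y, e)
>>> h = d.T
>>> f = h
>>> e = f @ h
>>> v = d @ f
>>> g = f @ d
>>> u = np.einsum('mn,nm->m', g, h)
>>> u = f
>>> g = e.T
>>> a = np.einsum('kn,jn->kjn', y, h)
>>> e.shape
(7, 7)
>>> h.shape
(7, 7)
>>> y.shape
(37, 7)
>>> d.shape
(7, 7)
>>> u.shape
(7, 7)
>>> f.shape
(7, 7)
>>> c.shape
()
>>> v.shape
(7, 7)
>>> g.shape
(7, 7)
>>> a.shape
(37, 7, 7)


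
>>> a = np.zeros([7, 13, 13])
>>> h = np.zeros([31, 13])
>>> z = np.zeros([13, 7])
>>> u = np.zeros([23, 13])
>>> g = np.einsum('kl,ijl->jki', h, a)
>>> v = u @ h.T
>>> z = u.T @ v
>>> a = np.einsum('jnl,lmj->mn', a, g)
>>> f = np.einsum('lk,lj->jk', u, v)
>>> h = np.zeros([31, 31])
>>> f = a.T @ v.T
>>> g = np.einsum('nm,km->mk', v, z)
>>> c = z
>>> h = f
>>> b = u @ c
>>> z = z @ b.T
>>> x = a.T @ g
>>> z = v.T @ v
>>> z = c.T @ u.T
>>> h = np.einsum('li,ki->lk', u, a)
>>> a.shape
(31, 13)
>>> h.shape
(23, 31)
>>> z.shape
(31, 23)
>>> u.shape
(23, 13)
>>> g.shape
(31, 13)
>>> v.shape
(23, 31)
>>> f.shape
(13, 23)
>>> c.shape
(13, 31)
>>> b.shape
(23, 31)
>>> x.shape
(13, 13)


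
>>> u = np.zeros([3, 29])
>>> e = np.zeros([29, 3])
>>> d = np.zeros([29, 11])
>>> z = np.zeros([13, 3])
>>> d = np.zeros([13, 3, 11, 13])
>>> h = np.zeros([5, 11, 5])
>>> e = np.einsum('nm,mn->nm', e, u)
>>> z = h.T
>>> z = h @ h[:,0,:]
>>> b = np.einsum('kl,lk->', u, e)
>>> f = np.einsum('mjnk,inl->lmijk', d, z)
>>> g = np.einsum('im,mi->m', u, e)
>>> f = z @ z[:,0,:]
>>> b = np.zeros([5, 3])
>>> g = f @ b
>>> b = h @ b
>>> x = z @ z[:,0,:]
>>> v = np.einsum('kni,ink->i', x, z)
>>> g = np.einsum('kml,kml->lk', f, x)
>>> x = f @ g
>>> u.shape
(3, 29)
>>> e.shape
(29, 3)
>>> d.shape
(13, 3, 11, 13)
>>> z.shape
(5, 11, 5)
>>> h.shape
(5, 11, 5)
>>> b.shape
(5, 11, 3)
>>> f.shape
(5, 11, 5)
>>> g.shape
(5, 5)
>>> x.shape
(5, 11, 5)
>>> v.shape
(5,)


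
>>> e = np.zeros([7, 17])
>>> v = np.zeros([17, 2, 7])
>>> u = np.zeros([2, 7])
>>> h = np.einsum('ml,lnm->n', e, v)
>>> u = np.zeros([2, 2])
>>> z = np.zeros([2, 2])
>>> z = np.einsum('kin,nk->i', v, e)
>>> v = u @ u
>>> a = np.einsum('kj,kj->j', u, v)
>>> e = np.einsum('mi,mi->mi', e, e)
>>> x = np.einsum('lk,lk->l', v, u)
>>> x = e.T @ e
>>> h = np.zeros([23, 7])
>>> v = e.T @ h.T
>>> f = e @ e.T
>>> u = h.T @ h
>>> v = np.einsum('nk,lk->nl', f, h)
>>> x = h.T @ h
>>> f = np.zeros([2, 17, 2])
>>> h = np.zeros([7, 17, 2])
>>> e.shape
(7, 17)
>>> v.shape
(7, 23)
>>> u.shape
(7, 7)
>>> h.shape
(7, 17, 2)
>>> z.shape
(2,)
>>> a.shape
(2,)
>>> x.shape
(7, 7)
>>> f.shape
(2, 17, 2)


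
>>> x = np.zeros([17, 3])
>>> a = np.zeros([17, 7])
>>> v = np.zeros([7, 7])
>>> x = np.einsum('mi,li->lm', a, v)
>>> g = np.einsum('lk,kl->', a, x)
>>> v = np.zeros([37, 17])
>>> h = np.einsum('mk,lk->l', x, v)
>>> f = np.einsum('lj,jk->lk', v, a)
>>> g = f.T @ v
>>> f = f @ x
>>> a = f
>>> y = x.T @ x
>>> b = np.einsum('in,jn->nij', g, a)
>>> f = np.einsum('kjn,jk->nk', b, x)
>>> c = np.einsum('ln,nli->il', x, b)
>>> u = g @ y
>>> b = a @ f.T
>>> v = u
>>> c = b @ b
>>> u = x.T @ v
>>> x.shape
(7, 17)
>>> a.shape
(37, 17)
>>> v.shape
(7, 17)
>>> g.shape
(7, 17)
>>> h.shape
(37,)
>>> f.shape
(37, 17)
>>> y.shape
(17, 17)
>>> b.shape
(37, 37)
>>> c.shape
(37, 37)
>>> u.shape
(17, 17)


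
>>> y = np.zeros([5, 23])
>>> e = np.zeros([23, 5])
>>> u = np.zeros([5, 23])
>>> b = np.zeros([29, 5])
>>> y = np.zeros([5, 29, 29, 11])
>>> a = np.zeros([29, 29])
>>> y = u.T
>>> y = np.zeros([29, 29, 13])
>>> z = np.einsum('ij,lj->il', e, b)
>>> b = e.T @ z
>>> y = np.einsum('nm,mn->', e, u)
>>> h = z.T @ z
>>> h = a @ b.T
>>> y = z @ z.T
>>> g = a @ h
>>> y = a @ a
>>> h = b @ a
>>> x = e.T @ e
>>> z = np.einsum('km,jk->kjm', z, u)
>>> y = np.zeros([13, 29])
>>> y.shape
(13, 29)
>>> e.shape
(23, 5)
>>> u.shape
(5, 23)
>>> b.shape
(5, 29)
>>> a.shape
(29, 29)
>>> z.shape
(23, 5, 29)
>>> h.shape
(5, 29)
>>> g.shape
(29, 5)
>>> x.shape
(5, 5)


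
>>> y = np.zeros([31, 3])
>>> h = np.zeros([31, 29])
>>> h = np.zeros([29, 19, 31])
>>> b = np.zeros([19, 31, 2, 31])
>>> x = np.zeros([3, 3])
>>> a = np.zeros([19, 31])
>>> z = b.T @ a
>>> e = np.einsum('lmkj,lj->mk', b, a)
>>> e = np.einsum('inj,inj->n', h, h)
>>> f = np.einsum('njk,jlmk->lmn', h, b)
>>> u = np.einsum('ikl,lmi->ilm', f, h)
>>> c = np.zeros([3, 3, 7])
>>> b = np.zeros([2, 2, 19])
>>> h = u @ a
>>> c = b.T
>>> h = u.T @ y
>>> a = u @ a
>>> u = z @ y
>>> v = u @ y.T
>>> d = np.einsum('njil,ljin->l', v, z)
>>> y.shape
(31, 3)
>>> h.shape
(19, 29, 3)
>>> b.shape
(2, 2, 19)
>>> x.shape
(3, 3)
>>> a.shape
(31, 29, 31)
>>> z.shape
(31, 2, 31, 31)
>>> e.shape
(19,)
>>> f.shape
(31, 2, 29)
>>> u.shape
(31, 2, 31, 3)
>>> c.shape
(19, 2, 2)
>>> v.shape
(31, 2, 31, 31)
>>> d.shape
(31,)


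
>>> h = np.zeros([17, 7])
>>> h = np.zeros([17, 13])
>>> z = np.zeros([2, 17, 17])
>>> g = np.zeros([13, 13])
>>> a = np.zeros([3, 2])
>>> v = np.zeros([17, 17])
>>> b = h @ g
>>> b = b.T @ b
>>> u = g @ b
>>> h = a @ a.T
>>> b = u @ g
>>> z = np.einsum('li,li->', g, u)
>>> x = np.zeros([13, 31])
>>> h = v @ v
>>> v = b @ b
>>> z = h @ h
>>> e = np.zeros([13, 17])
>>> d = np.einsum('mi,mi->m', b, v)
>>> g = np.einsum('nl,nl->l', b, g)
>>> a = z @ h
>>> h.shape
(17, 17)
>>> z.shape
(17, 17)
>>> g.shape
(13,)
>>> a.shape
(17, 17)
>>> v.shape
(13, 13)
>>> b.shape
(13, 13)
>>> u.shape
(13, 13)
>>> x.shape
(13, 31)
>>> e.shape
(13, 17)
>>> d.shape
(13,)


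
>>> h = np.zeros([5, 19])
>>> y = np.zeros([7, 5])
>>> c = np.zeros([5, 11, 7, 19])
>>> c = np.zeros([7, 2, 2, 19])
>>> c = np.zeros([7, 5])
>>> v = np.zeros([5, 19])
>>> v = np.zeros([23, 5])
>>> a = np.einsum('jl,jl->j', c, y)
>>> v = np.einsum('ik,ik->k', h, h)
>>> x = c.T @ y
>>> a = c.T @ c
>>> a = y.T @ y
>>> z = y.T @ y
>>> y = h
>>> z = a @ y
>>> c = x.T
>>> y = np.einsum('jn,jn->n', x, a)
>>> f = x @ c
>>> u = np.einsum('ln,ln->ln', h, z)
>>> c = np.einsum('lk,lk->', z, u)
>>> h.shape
(5, 19)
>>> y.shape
(5,)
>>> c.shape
()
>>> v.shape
(19,)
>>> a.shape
(5, 5)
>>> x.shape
(5, 5)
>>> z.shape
(5, 19)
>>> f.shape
(5, 5)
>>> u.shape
(5, 19)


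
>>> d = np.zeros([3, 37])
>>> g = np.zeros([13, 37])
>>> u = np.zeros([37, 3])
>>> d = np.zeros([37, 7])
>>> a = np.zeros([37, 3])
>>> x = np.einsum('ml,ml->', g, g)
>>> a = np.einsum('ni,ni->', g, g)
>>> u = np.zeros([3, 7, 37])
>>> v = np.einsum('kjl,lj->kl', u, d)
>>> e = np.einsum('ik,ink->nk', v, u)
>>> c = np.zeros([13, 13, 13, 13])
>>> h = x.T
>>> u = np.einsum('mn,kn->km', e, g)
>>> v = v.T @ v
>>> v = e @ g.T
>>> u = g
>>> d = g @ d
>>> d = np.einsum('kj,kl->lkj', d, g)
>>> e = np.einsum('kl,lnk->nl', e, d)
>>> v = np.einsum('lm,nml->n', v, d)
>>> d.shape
(37, 13, 7)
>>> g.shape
(13, 37)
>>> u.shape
(13, 37)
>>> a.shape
()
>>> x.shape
()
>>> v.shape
(37,)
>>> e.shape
(13, 37)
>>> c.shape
(13, 13, 13, 13)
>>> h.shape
()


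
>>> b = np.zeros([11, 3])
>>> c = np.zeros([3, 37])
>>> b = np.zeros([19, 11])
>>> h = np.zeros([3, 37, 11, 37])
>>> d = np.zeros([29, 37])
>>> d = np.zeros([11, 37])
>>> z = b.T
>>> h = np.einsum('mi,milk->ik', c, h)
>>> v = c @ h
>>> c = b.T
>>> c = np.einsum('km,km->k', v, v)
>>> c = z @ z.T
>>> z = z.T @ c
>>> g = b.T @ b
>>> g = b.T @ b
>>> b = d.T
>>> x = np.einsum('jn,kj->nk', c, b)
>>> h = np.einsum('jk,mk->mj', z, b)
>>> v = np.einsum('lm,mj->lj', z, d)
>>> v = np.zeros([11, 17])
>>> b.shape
(37, 11)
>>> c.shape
(11, 11)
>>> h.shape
(37, 19)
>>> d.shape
(11, 37)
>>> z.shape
(19, 11)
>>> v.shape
(11, 17)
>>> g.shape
(11, 11)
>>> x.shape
(11, 37)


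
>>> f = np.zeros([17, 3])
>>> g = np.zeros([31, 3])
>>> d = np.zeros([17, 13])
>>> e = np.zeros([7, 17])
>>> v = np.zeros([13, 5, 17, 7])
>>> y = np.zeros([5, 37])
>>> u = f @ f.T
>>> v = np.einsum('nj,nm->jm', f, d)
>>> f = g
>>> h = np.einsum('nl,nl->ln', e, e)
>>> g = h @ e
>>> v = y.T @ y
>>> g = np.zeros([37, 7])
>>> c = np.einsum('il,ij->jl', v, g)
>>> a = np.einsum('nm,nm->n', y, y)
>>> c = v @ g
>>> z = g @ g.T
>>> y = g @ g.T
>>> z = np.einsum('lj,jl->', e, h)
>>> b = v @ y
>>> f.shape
(31, 3)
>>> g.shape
(37, 7)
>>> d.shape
(17, 13)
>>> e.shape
(7, 17)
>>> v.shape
(37, 37)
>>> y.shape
(37, 37)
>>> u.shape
(17, 17)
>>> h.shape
(17, 7)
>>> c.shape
(37, 7)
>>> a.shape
(5,)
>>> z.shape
()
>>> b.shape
(37, 37)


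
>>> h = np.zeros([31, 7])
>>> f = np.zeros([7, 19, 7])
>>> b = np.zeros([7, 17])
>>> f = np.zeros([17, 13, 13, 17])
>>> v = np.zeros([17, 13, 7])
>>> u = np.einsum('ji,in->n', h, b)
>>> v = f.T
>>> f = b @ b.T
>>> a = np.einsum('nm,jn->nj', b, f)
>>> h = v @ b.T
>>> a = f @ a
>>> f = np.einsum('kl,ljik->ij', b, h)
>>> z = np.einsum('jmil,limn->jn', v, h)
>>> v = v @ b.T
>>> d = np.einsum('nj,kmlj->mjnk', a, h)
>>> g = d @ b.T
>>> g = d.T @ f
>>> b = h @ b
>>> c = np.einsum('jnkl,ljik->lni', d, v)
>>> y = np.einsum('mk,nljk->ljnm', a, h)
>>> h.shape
(17, 13, 13, 7)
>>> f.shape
(13, 13)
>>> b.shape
(17, 13, 13, 17)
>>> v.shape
(17, 13, 13, 7)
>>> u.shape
(17,)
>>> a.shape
(7, 7)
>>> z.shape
(17, 7)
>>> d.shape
(13, 7, 7, 17)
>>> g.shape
(17, 7, 7, 13)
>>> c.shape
(17, 7, 13)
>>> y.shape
(13, 13, 17, 7)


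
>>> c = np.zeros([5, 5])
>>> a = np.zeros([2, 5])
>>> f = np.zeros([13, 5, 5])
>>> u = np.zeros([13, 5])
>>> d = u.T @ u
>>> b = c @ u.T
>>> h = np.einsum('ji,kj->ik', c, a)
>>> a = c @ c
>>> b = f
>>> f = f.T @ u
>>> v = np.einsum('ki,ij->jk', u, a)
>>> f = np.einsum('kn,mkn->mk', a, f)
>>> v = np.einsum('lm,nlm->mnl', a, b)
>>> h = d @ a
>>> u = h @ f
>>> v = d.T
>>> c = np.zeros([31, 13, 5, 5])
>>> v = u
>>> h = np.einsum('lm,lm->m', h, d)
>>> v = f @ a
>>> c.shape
(31, 13, 5, 5)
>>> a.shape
(5, 5)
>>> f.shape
(5, 5)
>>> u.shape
(5, 5)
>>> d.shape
(5, 5)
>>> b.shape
(13, 5, 5)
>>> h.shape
(5,)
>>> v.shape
(5, 5)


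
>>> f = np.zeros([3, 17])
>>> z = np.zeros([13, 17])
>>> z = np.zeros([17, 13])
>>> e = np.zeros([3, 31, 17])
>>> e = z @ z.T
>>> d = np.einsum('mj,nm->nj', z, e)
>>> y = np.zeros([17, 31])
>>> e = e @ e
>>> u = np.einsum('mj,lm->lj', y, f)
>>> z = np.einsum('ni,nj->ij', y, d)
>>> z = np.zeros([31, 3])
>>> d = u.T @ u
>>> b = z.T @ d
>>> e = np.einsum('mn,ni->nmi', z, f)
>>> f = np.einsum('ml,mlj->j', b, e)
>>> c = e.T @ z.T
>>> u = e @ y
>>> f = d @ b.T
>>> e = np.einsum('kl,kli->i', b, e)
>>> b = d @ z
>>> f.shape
(31, 3)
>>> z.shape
(31, 3)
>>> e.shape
(17,)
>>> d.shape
(31, 31)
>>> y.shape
(17, 31)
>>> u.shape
(3, 31, 31)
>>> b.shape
(31, 3)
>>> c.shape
(17, 31, 31)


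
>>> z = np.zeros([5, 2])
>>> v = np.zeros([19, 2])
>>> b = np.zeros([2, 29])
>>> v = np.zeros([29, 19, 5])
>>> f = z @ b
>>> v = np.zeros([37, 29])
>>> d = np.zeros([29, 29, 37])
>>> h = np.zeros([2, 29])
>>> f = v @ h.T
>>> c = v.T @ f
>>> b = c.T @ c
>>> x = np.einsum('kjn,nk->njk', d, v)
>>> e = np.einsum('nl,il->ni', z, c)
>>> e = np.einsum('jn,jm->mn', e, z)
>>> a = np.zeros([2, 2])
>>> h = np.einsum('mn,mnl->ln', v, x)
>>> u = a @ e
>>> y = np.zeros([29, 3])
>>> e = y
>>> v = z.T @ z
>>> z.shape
(5, 2)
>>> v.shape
(2, 2)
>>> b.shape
(2, 2)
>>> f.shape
(37, 2)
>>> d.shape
(29, 29, 37)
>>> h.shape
(29, 29)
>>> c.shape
(29, 2)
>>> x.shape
(37, 29, 29)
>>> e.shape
(29, 3)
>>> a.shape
(2, 2)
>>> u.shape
(2, 29)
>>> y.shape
(29, 3)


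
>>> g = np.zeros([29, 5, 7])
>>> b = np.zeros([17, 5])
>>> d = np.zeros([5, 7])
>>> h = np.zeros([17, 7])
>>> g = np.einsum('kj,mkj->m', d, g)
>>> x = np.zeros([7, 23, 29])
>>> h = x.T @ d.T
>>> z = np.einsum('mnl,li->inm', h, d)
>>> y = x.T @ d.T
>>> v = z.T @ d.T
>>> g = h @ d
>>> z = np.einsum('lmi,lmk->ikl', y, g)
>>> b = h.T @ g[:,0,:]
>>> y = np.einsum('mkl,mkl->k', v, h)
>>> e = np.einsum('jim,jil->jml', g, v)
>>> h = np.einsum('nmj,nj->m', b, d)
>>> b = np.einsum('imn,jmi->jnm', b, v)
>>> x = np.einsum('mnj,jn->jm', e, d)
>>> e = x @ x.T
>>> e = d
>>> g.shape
(29, 23, 7)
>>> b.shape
(29, 7, 23)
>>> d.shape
(5, 7)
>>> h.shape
(23,)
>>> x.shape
(5, 29)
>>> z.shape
(5, 7, 29)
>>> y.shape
(23,)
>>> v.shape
(29, 23, 5)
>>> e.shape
(5, 7)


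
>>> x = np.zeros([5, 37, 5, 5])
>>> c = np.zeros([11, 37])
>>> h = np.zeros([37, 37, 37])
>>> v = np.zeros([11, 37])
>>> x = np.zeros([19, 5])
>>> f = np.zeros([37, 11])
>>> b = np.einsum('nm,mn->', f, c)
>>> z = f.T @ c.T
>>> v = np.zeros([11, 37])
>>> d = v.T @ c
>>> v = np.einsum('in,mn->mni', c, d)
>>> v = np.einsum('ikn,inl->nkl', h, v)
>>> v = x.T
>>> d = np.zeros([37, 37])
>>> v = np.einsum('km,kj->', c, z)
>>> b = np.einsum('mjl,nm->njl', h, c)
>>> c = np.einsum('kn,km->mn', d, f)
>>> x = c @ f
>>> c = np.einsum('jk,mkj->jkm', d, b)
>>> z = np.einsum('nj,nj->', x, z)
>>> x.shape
(11, 11)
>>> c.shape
(37, 37, 11)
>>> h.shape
(37, 37, 37)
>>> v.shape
()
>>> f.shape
(37, 11)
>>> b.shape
(11, 37, 37)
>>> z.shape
()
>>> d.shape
(37, 37)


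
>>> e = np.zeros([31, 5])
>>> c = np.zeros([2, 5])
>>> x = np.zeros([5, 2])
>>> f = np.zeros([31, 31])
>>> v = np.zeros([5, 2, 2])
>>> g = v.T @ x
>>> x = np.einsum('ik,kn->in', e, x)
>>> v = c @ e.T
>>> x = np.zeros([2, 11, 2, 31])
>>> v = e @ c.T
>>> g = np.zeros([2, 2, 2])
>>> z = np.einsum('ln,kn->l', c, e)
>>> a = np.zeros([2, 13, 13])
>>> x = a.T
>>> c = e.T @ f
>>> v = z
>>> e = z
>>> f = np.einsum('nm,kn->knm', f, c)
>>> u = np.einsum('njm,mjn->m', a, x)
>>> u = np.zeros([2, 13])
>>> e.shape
(2,)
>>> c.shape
(5, 31)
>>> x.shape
(13, 13, 2)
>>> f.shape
(5, 31, 31)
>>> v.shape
(2,)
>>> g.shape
(2, 2, 2)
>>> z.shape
(2,)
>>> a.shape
(2, 13, 13)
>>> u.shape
(2, 13)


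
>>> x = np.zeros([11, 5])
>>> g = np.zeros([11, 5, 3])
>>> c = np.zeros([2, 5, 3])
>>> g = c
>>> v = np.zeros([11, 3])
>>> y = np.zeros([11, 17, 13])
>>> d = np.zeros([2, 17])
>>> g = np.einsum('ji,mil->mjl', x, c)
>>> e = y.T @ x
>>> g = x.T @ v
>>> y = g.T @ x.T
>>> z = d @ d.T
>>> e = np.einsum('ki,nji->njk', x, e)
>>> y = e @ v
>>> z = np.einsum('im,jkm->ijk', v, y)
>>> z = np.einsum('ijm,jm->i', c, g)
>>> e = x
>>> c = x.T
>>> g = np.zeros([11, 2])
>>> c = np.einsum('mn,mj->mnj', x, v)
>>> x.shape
(11, 5)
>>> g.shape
(11, 2)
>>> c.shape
(11, 5, 3)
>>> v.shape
(11, 3)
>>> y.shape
(13, 17, 3)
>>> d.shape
(2, 17)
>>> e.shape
(11, 5)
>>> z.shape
(2,)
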